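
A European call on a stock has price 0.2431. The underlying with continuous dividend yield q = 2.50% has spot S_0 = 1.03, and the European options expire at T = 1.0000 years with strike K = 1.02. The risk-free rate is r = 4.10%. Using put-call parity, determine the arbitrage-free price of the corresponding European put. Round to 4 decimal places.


Answer: Put price = 0.2176

Derivation:
Put-call parity: C - P = S_0 * exp(-qT) - K * exp(-rT).
S_0 * exp(-qT) = 1.0300 * 0.97530991 = 1.00456921
K * exp(-rT) = 1.0200 * 0.95982913 = 0.97902571
P = C - S*exp(-qT) + K*exp(-rT)
P = 0.2431 - 1.00456921 + 0.97902571 = 0.2176


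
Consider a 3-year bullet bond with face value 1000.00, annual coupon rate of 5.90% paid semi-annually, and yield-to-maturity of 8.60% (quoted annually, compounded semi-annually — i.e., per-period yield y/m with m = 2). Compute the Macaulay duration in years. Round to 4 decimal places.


Coupon per period c = face * coupon_rate / m = 29.500000
Periods per year m = 2; per-period yield y/m = 0.043000
Number of cashflows N = 6
Cashflows (t years, CF_t, discount factor 1/(1+y/m)^(m*t), PV):
  t = 0.5000: CF_t = 29.500000, DF = 0.958773, PV = 28.283797
  t = 1.0000: CF_t = 29.500000, DF = 0.919245, PV = 27.117734
  t = 1.5000: CF_t = 29.500000, DF = 0.881347, PV = 25.999745
  t = 2.0000: CF_t = 29.500000, DF = 0.845012, PV = 24.927848
  t = 2.5000: CF_t = 29.500000, DF = 0.810174, PV = 23.900142
  t = 3.0000: CF_t = 1029.500000, DF = 0.776773, PV = 799.687855
Price P = sum_t PV_t = 929.917120
Macaulay numerator sum_t t * PV_t:
  t * PV_t at t = 0.5000: 14.141898
  t * PV_t at t = 1.0000: 27.117734
  t * PV_t at t = 1.5000: 38.999618
  t * PV_t at t = 2.0000: 49.855695
  t * PV_t at t = 2.5000: 59.750354
  t * PV_t at t = 3.0000: 2399.063565
Macaulay duration D = (sum_t t * PV_t) / P = 2588.928865 / 929.917120 = 2.784043

Answer: Macaulay duration = 2.7840 years


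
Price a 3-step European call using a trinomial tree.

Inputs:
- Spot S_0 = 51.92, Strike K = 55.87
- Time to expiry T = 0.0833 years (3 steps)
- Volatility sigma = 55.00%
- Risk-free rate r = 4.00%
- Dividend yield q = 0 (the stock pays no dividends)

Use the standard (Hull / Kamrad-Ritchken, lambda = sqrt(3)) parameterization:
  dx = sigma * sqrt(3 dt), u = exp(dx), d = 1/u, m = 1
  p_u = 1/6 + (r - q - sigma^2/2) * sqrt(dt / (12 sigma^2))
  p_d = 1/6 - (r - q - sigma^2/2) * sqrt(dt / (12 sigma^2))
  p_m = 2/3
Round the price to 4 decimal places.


dt = T/N = 0.027767; dx = sigma*sqrt(3*dt) = 0.158740
u = exp(dx) = 1.172033; d = 1/u = 0.853219
p_u = 0.156937, p_m = 0.666667, p_d = 0.176397
Discount per step: exp(-r*dt) = 0.998890
Stock lattice S(k, j) with j the centered position index:
  k=0: S(0,+0) = 51.9200
  k=1: S(1,-1) = 44.2991; S(1,+0) = 51.9200; S(1,+1) = 60.8519
  k=2: S(2,-2) = 37.7968; S(2,-1) = 44.2991; S(2,+0) = 51.9200; S(2,+1) = 60.8519; S(2,+2) = 71.3205
  k=3: S(3,-3) = 32.2489; S(3,-2) = 37.7968; S(3,-1) = 44.2991; S(3,+0) = 51.9200; S(3,+1) = 60.8519; S(3,+2) = 71.3205; S(3,+3) = 83.5899
Terminal payoffs V(N, j) = max(S_T - K, 0):
  V(3,-3) = 0.000000; V(3,-2) = 0.000000; V(3,-1) = 0.000000; V(3,+0) = 0.000000; V(3,+1) = 4.981936; V(3,+2) = 15.450457; V(3,+3) = 27.719906
Backward induction: V(k, j) = exp(-r*dt) * [p_u * V(k+1, j+1) + p_m * V(k+1, j) + p_d * V(k+1, j-1)]
  V(2,-2) = exp(-r*dt) * [p_u*0.000000 + p_m*0.000000 + p_d*0.000000] = 0.000000
  V(2,-1) = exp(-r*dt) * [p_u*0.000000 + p_m*0.000000 + p_d*0.000000] = 0.000000
  V(2,+0) = exp(-r*dt) * [p_u*4.981936 + p_m*0.000000 + p_d*0.000000] = 0.780981
  V(2,+1) = exp(-r*dt) * [p_u*15.450457 + p_m*4.981936 + p_d*0.000000] = 5.739657
  V(2,+2) = exp(-r*dt) * [p_u*27.719906 + p_m*15.450457 + p_d*4.981936] = 15.512135
  V(1,-1) = exp(-r*dt) * [p_u*0.780981 + p_m*0.000000 + p_d*0.000000] = 0.122429
  V(1,+0) = exp(-r*dt) * [p_u*5.739657 + p_m*0.780981 + p_d*0.000000] = 1.419839
  V(1,+1) = exp(-r*dt) * [p_u*15.512135 + p_m*5.739657 + p_d*0.780981] = 6.391522
  V(0,+0) = exp(-r*dt) * [p_u*6.391522 + p_m*1.419839 + p_d*0.122429] = 1.969032

Answer: Price = V(0,0) = 1.9690


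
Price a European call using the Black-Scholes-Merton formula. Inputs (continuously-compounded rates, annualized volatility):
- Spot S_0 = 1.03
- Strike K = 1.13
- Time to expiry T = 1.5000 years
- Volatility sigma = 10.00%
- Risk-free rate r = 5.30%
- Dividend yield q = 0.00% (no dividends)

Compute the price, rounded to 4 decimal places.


Answer: Price = 0.0441

Derivation:
d1 = (ln(S/K) + (r - q + 0.5*sigma^2) * T) / (sigma * sqrt(T)) = -0.04620416
d2 = d1 - sigma * sqrt(T) = -0.16867864
exp(-rT) = 0.92357802; exp(-qT) = 1.00000000
C = S_0 * exp(-qT) * N(d1) - K * exp(-rT) * N(d2)
N(d1) = 0.48157376; N(d2) = 0.43302471
C = 1.0300 * 1.00000000 * 0.48157376 - 1.1300 * 0.92357802 * 0.43302471 = 0.0441


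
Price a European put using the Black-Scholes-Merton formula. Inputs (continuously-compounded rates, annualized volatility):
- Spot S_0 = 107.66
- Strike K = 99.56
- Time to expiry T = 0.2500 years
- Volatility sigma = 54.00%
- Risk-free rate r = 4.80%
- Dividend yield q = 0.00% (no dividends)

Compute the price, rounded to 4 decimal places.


d1 = (ln(S/K) + (r - q + 0.5*sigma^2) * T) / (sigma * sqrt(T)) = 0.46913939
d2 = d1 - sigma * sqrt(T) = 0.19913939
exp(-rT) = 0.98807171; exp(-qT) = 1.00000000
P = K * exp(-rT) * N(-d2) - S_0 * exp(-qT) * N(-d1)
N(-d1) = 0.31948500; N(-d2) = 0.42107685
P = 99.5600 * 0.98807171 * 0.42107685 - 107.6600 * 1.00000000 * 0.31948500 = 7.0266

Answer: Price = 7.0266


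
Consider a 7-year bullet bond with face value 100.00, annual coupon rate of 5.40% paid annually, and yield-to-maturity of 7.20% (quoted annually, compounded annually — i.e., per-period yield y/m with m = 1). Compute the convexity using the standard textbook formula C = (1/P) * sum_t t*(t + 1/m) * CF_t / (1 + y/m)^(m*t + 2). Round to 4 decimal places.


Answer: Convexity = 39.1390

Derivation:
Coupon per period c = face * coupon_rate / m = 5.400000
Periods per year m = 1; per-period yield y/m = 0.072000
Number of cashflows N = 7
Cashflows (t years, CF_t, discount factor 1/(1+y/m)^(m*t), PV):
  t = 1.0000: CF_t = 5.400000, DF = 0.932836, PV = 5.037313
  t = 2.0000: CF_t = 5.400000, DF = 0.870183, PV = 4.698986
  t = 3.0000: CF_t = 5.400000, DF = 0.811738, PV = 4.383383
  t = 4.0000: CF_t = 5.400000, DF = 0.757218, PV = 4.088977
  t = 5.0000: CF_t = 5.400000, DF = 0.706360, PV = 3.814344
  t = 6.0000: CF_t = 5.400000, DF = 0.658918, PV = 3.558157
  t = 7.0000: CF_t = 105.400000, DF = 0.614662, PV = 64.785395
Price P = sum_t PV_t = 90.366555
Convexity numerator sum_t t*(t + 1/m) * CF_t / (1+y/m)^(m*t + 2):
  t = 1.0000: term = 8.766766
  t = 2.0000: term = 24.533859
  t = 3.0000: term = 45.772125
  t = 4.0000: term = 71.163130
  t = 5.0000: term = 99.575276
  t = 6.0000: term = 130.042338
  t = 7.0000: term = 3157.007180
Convexity = (1/P) * sum = 3536.860674 / 90.366555 = 39.139045


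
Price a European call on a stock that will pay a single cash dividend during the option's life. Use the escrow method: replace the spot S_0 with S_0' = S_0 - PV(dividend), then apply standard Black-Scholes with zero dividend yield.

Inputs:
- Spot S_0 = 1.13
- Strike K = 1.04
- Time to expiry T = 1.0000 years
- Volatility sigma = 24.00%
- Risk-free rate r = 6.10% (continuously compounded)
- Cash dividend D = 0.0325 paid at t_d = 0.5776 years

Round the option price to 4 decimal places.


PV(D) = D * exp(-r * t_d) = 0.0325 * 0.96537988 = 0.03137485
S_0' = S_0 - PV(D) = 1.1300 - 0.03137485 = 1.09862515
d1 = (ln(S_0'/K) + (r + sigma^2/2)*T) / (sigma*sqrt(T)) = 0.60266177
d2 = d1 - sigma*sqrt(T) = 0.36266177
exp(-rT) = 0.94082324
N(d1) = 0.72663314; N(d2) = 0.64157122
C = S_0' * N(d1) - K * exp(-rT) * N(d2) = 1.09862515 * 0.72663314 - 1.0400 * 0.94082324 * 0.64157122 = 0.1705

Answer: Price = 0.1705


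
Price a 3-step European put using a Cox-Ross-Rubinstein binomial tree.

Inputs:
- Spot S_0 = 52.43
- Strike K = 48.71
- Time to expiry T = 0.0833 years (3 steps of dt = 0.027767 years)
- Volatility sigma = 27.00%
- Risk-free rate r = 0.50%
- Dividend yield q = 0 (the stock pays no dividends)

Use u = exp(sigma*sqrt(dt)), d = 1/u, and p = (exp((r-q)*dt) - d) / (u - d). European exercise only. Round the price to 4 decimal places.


dt = T/N = 0.027767
u = exp(sigma*sqrt(dt)) = 1.046018; d = 1/u = 0.956006
p = (exp((r-q)*dt) - d) / (u - d) = 0.490297
Discount per step: exp(-r*dt) = 0.999861
Stock lattice S(k, i) with i counting down-moves:
  k=0: S(0,0) = 52.4300
  k=1: S(1,0) = 54.8427; S(1,1) = 50.1234
  k=2: S(2,0) = 57.3665; S(2,1) = 52.4300; S(2,2) = 47.9183
  k=3: S(3,0) = 60.0064; S(3,1) = 54.8427; S(3,2) = 50.1234; S(3,3) = 45.8102
Terminal payoffs V(N, i) = max(K - S_T, 0):
  V(3,0) = 0.000000; V(3,1) = 0.000000; V(3,2) = 0.000000; V(3,3) = 2.899838
Backward induction: V(k, i) = exp(-r*dt) * [p * V(k+1, i) + (1-p) * V(k+1, i+1)].
  V(2,0) = exp(-r*dt) * [p*0.000000 + (1-p)*0.000000] = 0.000000
  V(2,1) = exp(-r*dt) * [p*0.000000 + (1-p)*0.000000] = 0.000000
  V(2,2) = exp(-r*dt) * [p*0.000000 + (1-p)*2.899838] = 1.477852
  V(1,0) = exp(-r*dt) * [p*0.000000 + (1-p)*0.000000] = 0.000000
  V(1,1) = exp(-r*dt) * [p*0.000000 + (1-p)*1.477852] = 0.753162
  V(0,0) = exp(-r*dt) * [p*0.000000 + (1-p)*0.753162] = 0.383836

Answer: Price = V(0,0) = 0.3838


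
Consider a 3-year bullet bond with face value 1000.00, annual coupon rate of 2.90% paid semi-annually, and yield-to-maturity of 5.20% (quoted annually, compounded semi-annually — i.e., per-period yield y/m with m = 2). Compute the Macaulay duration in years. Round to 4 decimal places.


Answer: Macaulay duration = 2.8906 years

Derivation:
Coupon per period c = face * coupon_rate / m = 14.500000
Periods per year m = 2; per-period yield y/m = 0.026000
Number of cashflows N = 6
Cashflows (t years, CF_t, discount factor 1/(1+y/m)^(m*t), PV):
  t = 0.5000: CF_t = 14.500000, DF = 0.974659, PV = 14.132554
  t = 1.0000: CF_t = 14.500000, DF = 0.949960, PV = 13.774419
  t = 1.5000: CF_t = 14.500000, DF = 0.925887, PV = 13.425359
  t = 2.0000: CF_t = 14.500000, DF = 0.902424, PV = 13.085146
  t = 2.5000: CF_t = 14.500000, DF = 0.879555, PV = 12.753553
  t = 3.0000: CF_t = 1014.500000, DF = 0.857266, PV = 869.696829
Price P = sum_t PV_t = 936.867860
Macaulay numerator sum_t t * PV_t:
  t * PV_t at t = 0.5000: 7.066277
  t * PV_t at t = 1.0000: 13.774419
  t * PV_t at t = 1.5000: 20.138039
  t * PV_t at t = 2.0000: 26.170291
  t * PV_t at t = 2.5000: 31.883883
  t * PV_t at t = 3.0000: 2609.090488
Macaulay duration D = (sum_t t * PV_t) / P = 2708.123396 / 936.867860 = 2.890614


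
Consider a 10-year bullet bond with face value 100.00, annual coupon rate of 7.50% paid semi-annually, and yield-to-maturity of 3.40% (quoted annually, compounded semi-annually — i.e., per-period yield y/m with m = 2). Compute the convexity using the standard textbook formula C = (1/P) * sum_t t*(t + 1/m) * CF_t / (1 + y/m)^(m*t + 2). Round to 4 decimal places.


Coupon per period c = face * coupon_rate / m = 3.750000
Periods per year m = 2; per-period yield y/m = 0.017000
Number of cashflows N = 20
Cashflows (t years, CF_t, discount factor 1/(1+y/m)^(m*t), PV):
  t = 0.5000: CF_t = 3.750000, DF = 0.983284, PV = 3.687316
  t = 1.0000: CF_t = 3.750000, DF = 0.966848, PV = 3.625679
  t = 1.5000: CF_t = 3.750000, DF = 0.950686, PV = 3.565073
  t = 2.0000: CF_t = 3.750000, DF = 0.934795, PV = 3.505480
  t = 2.5000: CF_t = 3.750000, DF = 0.919169, PV = 3.446883
  t = 3.0000: CF_t = 3.750000, DF = 0.903804, PV = 3.389265
  t = 3.5000: CF_t = 3.750000, DF = 0.888696, PV = 3.332611
  t = 4.0000: CF_t = 3.750000, DF = 0.873841, PV = 3.276903
  t = 4.5000: CF_t = 3.750000, DF = 0.859234, PV = 3.222127
  t = 5.0000: CF_t = 3.750000, DF = 0.844871, PV = 3.168267
  t = 5.5000: CF_t = 3.750000, DF = 0.830748, PV = 3.115307
  t = 6.0000: CF_t = 3.750000, DF = 0.816862, PV = 3.063232
  t = 6.5000: CF_t = 3.750000, DF = 0.803207, PV = 3.012027
  t = 7.0000: CF_t = 3.750000, DF = 0.789781, PV = 2.961679
  t = 7.5000: CF_t = 3.750000, DF = 0.776579, PV = 2.912172
  t = 8.0000: CF_t = 3.750000, DF = 0.763598, PV = 2.863492
  t = 8.5000: CF_t = 3.750000, DF = 0.750834, PV = 2.815627
  t = 9.0000: CF_t = 3.750000, DF = 0.738283, PV = 2.768561
  t = 9.5000: CF_t = 3.750000, DF = 0.725942, PV = 2.722282
  t = 10.0000: CF_t = 103.750000, DF = 0.713807, PV = 74.057500
Price P = sum_t PV_t = 134.511481
Convexity numerator sum_t t*(t + 1/m) * CF_t / (1+y/m)^(m*t + 2):
  t = 0.5000: term = 1.782536
  t = 1.0000: term = 5.258220
  t = 1.5000: term = 10.340648
  t = 2.0000: term = 16.946326
  t = 2.5000: term = 24.994581
  t = 3.0000: term = 34.407486
  t = 3.5000: term = 45.109782
  t = 4.0000: term = 57.028801
  t = 4.5000: term = 70.094397
  t = 5.0000: term = 84.238869
  t = 5.5000: term = 99.396895
  t = 6.0000: term = 115.505465
  t = 6.5000: term = 132.503811
  t = 7.0000: term = 150.333346
  t = 7.5000: term = 168.937599
  t = 8.0000: term = 188.262156
  t = 8.5000: term = 208.254597
  t = 9.0000: term = 228.864443
  t = 9.5000: term = 250.043093
  t = 10.0000: term = 7518.244412
Convexity = (1/P) * sum = 9410.547464 / 134.511481 = 69.960924

Answer: Convexity = 69.9609


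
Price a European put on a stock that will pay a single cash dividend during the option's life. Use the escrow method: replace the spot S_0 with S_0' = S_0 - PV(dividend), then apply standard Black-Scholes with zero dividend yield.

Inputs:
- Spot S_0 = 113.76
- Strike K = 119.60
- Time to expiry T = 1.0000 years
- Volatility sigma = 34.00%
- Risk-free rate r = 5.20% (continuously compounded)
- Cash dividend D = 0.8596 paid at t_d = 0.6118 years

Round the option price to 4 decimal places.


PV(D) = D * exp(-r * t_d) = 0.8596 * 0.96868713 = 0.83268346
S_0' = S_0 - PV(D) = 113.7600 - 0.83268346 = 112.92731654
d1 = (ln(S_0'/K) + (r + sigma^2/2)*T) / (sigma*sqrt(T)) = 0.15409281
d2 = d1 - sigma*sqrt(T) = -0.18590719
exp(-rT) = 0.94932887
N(-d1) = 0.43876828; N(-d2) = 0.57374123
P = K * exp(-rT) * N(-d2) - S_0' * N(-d1) = 119.6000 * 0.94932887 * 0.57374123 - 112.92731654 * 0.43876828 = 15.5935

Answer: Price = 15.5935


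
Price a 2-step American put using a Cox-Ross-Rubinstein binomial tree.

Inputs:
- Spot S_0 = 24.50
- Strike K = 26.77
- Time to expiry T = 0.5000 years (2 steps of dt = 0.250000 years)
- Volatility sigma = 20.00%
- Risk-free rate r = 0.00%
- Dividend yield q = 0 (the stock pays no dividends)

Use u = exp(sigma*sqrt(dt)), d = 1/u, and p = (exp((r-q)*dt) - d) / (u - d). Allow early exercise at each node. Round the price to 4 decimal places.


Answer: Price = V(0,0) = 2.9818

Derivation:
dt = T/N = 0.250000
u = exp(sigma*sqrt(dt)) = 1.105171; d = 1/u = 0.904837
p = (exp((r-q)*dt) - d) / (u - d) = 0.475021
Discount per step: exp(-r*dt) = 1.000000
Stock lattice S(k, i) with i counting down-moves:
  k=0: S(0,0) = 24.5000
  k=1: S(1,0) = 27.0767; S(1,1) = 22.1685
  k=2: S(2,0) = 29.9244; S(2,1) = 24.5000; S(2,2) = 20.0589
Terminal payoffs V(N, i) = max(K - S_T, 0):
  V(2,0) = 0.000000; V(2,1) = 2.270000; V(2,2) = 6.711097
Backward induction: V(k, i) = exp(-r*dt) * [p * V(k+1, i) + (1-p) * V(k+1, i+1)]; then take max(V_cont, immediate exercise) for American.
  V(1,0) = exp(-r*dt) * [p*0.000000 + (1-p)*2.270000] = 1.191703; exercise = 0.000000; V(1,0) = max -> 1.191703
  V(1,1) = exp(-r*dt) * [p*2.270000 + (1-p)*6.711097] = 4.601483; exercise = 4.601483; V(1,1) = max -> 4.601483
  V(0,0) = exp(-r*dt) * [p*1.191703 + (1-p)*4.601483] = 2.981767; exercise = 2.270000; V(0,0) = max -> 2.981767


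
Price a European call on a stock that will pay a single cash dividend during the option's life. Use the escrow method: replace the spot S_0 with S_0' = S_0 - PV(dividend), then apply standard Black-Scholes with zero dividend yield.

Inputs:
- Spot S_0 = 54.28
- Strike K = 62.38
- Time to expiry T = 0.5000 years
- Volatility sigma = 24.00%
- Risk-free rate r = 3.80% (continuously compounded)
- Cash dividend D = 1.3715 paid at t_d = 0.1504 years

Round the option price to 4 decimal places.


PV(D) = D * exp(-r * t_d) = 1.3715 * 0.99430110 = 1.36368396
S_0' = S_0 - PV(D) = 54.2800 - 1.36368396 = 52.91631604
d1 = (ln(S_0'/K) + (r + sigma^2/2)*T) / (sigma*sqrt(T)) = -0.77270854
d2 = d1 - sigma*sqrt(T) = -0.94241417
exp(-rT) = 0.98117936
N(d1) = 0.21984744; N(d2) = 0.17299032
C = S_0' * N(d1) - K * exp(-rT) * N(d2) = 52.91631604 * 0.21984744 - 62.3800 * 0.98117936 * 0.17299032 = 1.0455

Answer: Price = 1.0455


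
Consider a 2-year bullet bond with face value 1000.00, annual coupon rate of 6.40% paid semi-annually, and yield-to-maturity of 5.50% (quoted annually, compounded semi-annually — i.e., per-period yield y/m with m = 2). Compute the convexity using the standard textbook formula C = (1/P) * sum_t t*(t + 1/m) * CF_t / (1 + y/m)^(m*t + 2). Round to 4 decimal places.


Coupon per period c = face * coupon_rate / m = 32.000000
Periods per year m = 2; per-period yield y/m = 0.027500
Number of cashflows N = 4
Cashflows (t years, CF_t, discount factor 1/(1+y/m)^(m*t), PV):
  t = 0.5000: CF_t = 32.000000, DF = 0.973236, PV = 31.143552
  t = 1.0000: CF_t = 32.000000, DF = 0.947188, PV = 30.310027
  t = 1.5000: CF_t = 32.000000, DF = 0.921838, PV = 29.498809
  t = 2.0000: CF_t = 1032.000000, DF = 0.897166, PV = 925.875037
Price P = sum_t PV_t = 1016.827425
Convexity numerator sum_t t*(t + 1/m) * CF_t / (1+y/m)^(m*t + 2):
  t = 0.5000: term = 14.749405
  t = 1.0000: term = 43.063955
  t = 1.5000: term = 83.822784
  t = 2.0000: term = 4384.890154
Convexity = (1/P) * sum = 4526.526298 / 1016.827425 = 4.451617

Answer: Convexity = 4.4516


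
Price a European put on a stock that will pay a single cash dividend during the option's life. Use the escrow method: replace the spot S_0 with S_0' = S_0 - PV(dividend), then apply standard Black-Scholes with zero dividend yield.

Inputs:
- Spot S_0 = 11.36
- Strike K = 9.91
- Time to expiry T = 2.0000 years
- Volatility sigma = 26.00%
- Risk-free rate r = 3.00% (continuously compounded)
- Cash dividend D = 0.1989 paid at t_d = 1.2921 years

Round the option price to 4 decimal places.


Answer: Price = 0.7497

Derivation:
PV(D) = D * exp(-r * t_d) = 0.1989 * 0.96197867 = 0.19133756
S_0' = S_0 - PV(D) = 11.3600 - 0.19133756 = 11.16866244
d1 = (ln(S_0'/K) + (r + sigma^2/2)*T) / (sigma*sqrt(T)) = 0.67220701
d2 = d1 - sigma*sqrt(T) = 0.30451149
exp(-rT) = 0.94176453
N(-d1) = 0.25072596; N(-d2) = 0.38036912
P = K * exp(-rT) * N(-d2) - S_0' * N(-d1) = 9.9100 * 0.94176453 * 0.38036912 - 11.16866244 * 0.25072596 = 0.7497


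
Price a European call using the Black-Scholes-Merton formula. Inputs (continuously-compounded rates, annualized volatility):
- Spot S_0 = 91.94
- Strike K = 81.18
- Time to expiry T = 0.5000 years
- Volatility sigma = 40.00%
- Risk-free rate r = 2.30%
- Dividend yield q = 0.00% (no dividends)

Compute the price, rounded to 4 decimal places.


Answer: Price = 16.6150

Derivation:
d1 = (ln(S/K) + (r - q + 0.5*sigma^2) * T) / (sigma * sqrt(T)) = 0.62213828
d2 = d1 - sigma * sqrt(T) = 0.33929557
exp(-rT) = 0.98856587; exp(-qT) = 1.00000000
C = S_0 * exp(-qT) * N(d1) - K * exp(-rT) * N(d2)
N(d1) = 0.73307453; N(d2) = 0.63280646
C = 91.9400 * 1.00000000 * 0.73307453 - 81.1800 * 0.98856587 * 0.63280646 = 16.6150


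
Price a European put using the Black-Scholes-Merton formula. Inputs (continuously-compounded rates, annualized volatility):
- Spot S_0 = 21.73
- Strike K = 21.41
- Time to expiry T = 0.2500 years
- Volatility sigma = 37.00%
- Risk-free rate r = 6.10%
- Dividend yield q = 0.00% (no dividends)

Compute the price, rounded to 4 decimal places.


Answer: Price = 1.2765

Derivation:
d1 = (ln(S/K) + (r - q + 0.5*sigma^2) * T) / (sigma * sqrt(T)) = 0.25512536
d2 = d1 - sigma * sqrt(T) = 0.07012536
exp(-rT) = 0.98486569; exp(-qT) = 1.00000000
P = K * exp(-rT) * N(-d2) - S_0 * exp(-qT) * N(-d1)
N(-d1) = 0.39931314; N(-d2) = 0.47204694
P = 21.4100 * 0.98486569 * 0.47204694 - 21.7300 * 1.00000000 * 0.39931314 = 1.2765


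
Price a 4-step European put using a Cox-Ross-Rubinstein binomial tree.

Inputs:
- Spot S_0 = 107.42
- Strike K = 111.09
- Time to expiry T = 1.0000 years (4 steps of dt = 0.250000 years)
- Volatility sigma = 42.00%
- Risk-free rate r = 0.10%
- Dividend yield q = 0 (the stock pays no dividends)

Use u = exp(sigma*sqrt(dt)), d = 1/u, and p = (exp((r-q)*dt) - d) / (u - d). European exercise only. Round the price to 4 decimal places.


dt = T/N = 0.250000
u = exp(sigma*sqrt(dt)) = 1.233678; d = 1/u = 0.810584
p = (exp((r-q)*dt) - d) / (u - d) = 0.448283
Discount per step: exp(-r*dt) = 0.999750
Stock lattice S(k, i) with i counting down-moves:
  k=0: S(0,0) = 107.4200
  k=1: S(1,0) = 132.5217; S(1,1) = 87.0730
  k=2: S(2,0) = 163.4891; S(2,1) = 107.4200; S(2,2) = 70.5800
  k=3: S(3,0) = 201.6929; S(3,1) = 132.5217; S(3,2) = 87.0730; S(3,3) = 57.2110
  k=4: S(4,0) = 248.8241; S(4,1) = 163.4891; S(4,2) = 107.4200; S(4,3) = 70.5800; S(4,4) = 46.3743
Terminal payoffs V(N, i) = max(K - S_T, 0):
  V(4,0) = 0.000000; V(4,1) = 0.000000; V(4,2) = 3.670000; V(4,3) = 40.510031; V(4,4) = 64.715656
Backward induction: V(k, i) = exp(-r*dt) * [p * V(k+1, i) + (1-p) * V(k+1, i+1)].
  V(3,0) = exp(-r*dt) * [p*0.000000 + (1-p)*0.000000] = 0.000000
  V(3,1) = exp(-r*dt) * [p*0.000000 + (1-p)*3.670000] = 2.024295
  V(3,2) = exp(-r*dt) * [p*3.670000 + (1-p)*40.510031] = 23.989271
  V(3,3) = exp(-r*dt) * [p*40.510031 + (1-p)*64.715656] = 53.851220
  V(2,0) = exp(-r*dt) * [p*0.000000 + (1-p)*2.024295] = 1.116559
  V(2,1) = exp(-r*dt) * [p*2.024295 + (1-p)*23.989271] = 14.139210
  V(2,2) = exp(-r*dt) * [p*23.989271 + (1-p)*53.851220] = 40.454499
  V(1,0) = exp(-r*dt) * [p*1.116559 + (1-p)*14.139210] = 8.299301
  V(1,1) = exp(-r*dt) * [p*14.139210 + (1-p)*40.454499] = 28.650637
  V(0,0) = exp(-r*dt) * [p*8.299301 + (1-p)*28.650637] = 19.522597

Answer: Price = V(0,0) = 19.5226


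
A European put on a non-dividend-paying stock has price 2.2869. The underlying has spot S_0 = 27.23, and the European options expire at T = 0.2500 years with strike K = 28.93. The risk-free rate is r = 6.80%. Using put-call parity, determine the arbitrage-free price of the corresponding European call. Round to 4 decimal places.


Put-call parity: C - P = S_0 * exp(-qT) - K * exp(-rT).
S_0 * exp(-qT) = 27.2300 * 1.00000000 = 27.23000000
K * exp(-rT) = 28.9300 * 0.98314368 = 28.44234680
C = P + S*exp(-qT) - K*exp(-rT)
C = 2.2869 + 27.23000000 - 28.44234680 = 1.0746

Answer: Call price = 1.0746


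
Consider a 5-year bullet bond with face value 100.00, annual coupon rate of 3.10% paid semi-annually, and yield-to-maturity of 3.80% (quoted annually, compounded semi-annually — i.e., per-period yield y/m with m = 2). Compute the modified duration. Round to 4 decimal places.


Coupon per period c = face * coupon_rate / m = 1.550000
Periods per year m = 2; per-period yield y/m = 0.019000
Number of cashflows N = 10
Cashflows (t years, CF_t, discount factor 1/(1+y/m)^(m*t), PV):
  t = 0.5000: CF_t = 1.550000, DF = 0.981354, PV = 1.521099
  t = 1.0000: CF_t = 1.550000, DF = 0.963056, PV = 1.492737
  t = 1.5000: CF_t = 1.550000, DF = 0.945099, PV = 1.464904
  t = 2.0000: CF_t = 1.550000, DF = 0.927477, PV = 1.437590
  t = 2.5000: CF_t = 1.550000, DF = 0.910184, PV = 1.410785
  t = 3.0000: CF_t = 1.550000, DF = 0.893213, PV = 1.384480
  t = 3.5000: CF_t = 1.550000, DF = 0.876558, PV = 1.358665
  t = 4.0000: CF_t = 1.550000, DF = 0.860214, PV = 1.333332
  t = 4.5000: CF_t = 1.550000, DF = 0.844175, PV = 1.308471
  t = 5.0000: CF_t = 101.550000, DF = 0.828434, PV = 84.127520
Price P = sum_t PV_t = 96.839582
First compute Macaulay numerator sum_t t * PV_t:
  t * PV_t at t = 0.5000: 0.760550
  t * PV_t at t = 1.0000: 1.492737
  t * PV_t at t = 1.5000: 2.197356
  t * PV_t at t = 2.0000: 2.875179
  t * PV_t at t = 2.5000: 3.526962
  t * PV_t at t = 3.0000: 4.153439
  t * PV_t at t = 3.5000: 4.755328
  t * PV_t at t = 4.0000: 5.333327
  t * PV_t at t = 4.5000: 5.888119
  t * PV_t at t = 5.0000: 420.637601
Macaulay duration D = 451.620598 / 96.839582 = 4.663595
Modified duration = D / (1 + y/m) = 4.663595 / (1 + 0.019000) = 4.576639

Answer: Modified duration = 4.5766


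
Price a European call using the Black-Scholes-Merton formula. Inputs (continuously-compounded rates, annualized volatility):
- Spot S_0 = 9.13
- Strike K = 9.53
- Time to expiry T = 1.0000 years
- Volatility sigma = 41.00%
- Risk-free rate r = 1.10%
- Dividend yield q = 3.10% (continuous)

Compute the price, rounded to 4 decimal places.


d1 = (ln(S/K) + (r - q + 0.5*sigma^2) * T) / (sigma * sqrt(T)) = 0.05163653
d2 = d1 - sigma * sqrt(T) = -0.35836347
exp(-rT) = 0.98906028; exp(-qT) = 0.96947557
C = S_0 * exp(-qT) * N(d1) - K * exp(-rT) * N(d2)
N(d1) = 0.52059084; N(d2) = 0.36003566
C = 9.1300 * 0.96947557 * 0.52059084 - 9.5300 * 0.98906028 * 0.36003566 = 1.2143

Answer: Price = 1.2143


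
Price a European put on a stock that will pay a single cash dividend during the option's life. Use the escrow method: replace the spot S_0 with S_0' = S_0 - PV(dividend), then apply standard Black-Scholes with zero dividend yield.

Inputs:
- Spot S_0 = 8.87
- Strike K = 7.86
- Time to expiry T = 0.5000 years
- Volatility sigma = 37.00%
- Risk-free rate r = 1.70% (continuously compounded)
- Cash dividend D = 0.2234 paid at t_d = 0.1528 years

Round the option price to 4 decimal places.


Answer: Price = 0.4949

Derivation:
PV(D) = D * exp(-r * t_d) = 0.2234 * 0.99740577 = 0.22282045
S_0' = S_0 - PV(D) = 8.8700 - 0.22282045 = 8.64717955
d1 = (ln(S_0'/K) + (r + sigma^2/2)*T) / (sigma*sqrt(T)) = 0.52811932
d2 = d1 - sigma*sqrt(T) = 0.26648981
exp(-rT) = 0.99153602
N(-d1) = 0.29870826; N(-d2) = 0.39493100
P = K * exp(-rT) * N(-d2) - S_0' * N(-d1) = 7.8600 * 0.99153602 * 0.39493100 - 8.64717955 * 0.29870826 = 0.4949


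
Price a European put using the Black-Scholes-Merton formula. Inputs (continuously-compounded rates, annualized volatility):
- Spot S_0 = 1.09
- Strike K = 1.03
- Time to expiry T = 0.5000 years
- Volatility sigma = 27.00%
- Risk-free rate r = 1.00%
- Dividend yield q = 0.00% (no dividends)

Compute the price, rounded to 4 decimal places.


Answer: Price = 0.0520

Derivation:
d1 = (ln(S/K) + (r - q + 0.5*sigma^2) * T) / (sigma * sqrt(T)) = 0.41820858
d2 = d1 - sigma * sqrt(T) = 0.22728975
exp(-rT) = 0.99501248; exp(-qT) = 1.00000000
P = K * exp(-rT) * N(-d2) - S_0 * exp(-qT) * N(-d1)
N(-d1) = 0.33789731; N(-d2) = 0.41009922
P = 1.0300 * 0.99501248 * 0.41009922 - 1.0900 * 1.00000000 * 0.33789731 = 0.0520


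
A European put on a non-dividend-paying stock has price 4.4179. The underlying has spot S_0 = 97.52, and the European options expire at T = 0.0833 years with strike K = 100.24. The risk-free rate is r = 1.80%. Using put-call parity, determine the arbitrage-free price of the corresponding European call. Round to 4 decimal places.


Answer: Call price = 1.8481

Derivation:
Put-call parity: C - P = S_0 * exp(-qT) - K * exp(-rT).
S_0 * exp(-qT) = 97.5200 * 1.00000000 = 97.52000000
K * exp(-rT) = 100.2400 * 0.99850172 = 100.08981277
C = P + S*exp(-qT) - K*exp(-rT)
C = 4.4179 + 97.52000000 - 100.08981277 = 1.8481


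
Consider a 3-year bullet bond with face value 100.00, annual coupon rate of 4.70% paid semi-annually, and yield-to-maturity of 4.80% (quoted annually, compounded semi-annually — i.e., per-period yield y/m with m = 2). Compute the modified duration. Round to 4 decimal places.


Answer: Modified duration = 2.7663

Derivation:
Coupon per period c = face * coupon_rate / m = 2.350000
Periods per year m = 2; per-period yield y/m = 0.024000
Number of cashflows N = 6
Cashflows (t years, CF_t, discount factor 1/(1+y/m)^(m*t), PV):
  t = 0.5000: CF_t = 2.350000, DF = 0.976562, PV = 2.294922
  t = 1.0000: CF_t = 2.350000, DF = 0.953674, PV = 2.241135
  t = 1.5000: CF_t = 2.350000, DF = 0.931323, PV = 2.188608
  t = 2.0000: CF_t = 2.350000, DF = 0.909495, PV = 2.137313
  t = 2.5000: CF_t = 2.350000, DF = 0.888178, PV = 2.087219
  t = 3.0000: CF_t = 102.350000, DF = 0.867362, PV = 88.774474
Price P = sum_t PV_t = 99.723670
First compute Macaulay numerator sum_t t * PV_t:
  t * PV_t at t = 0.5000: 1.147461
  t * PV_t at t = 1.0000: 2.241135
  t * PV_t at t = 1.5000: 3.282912
  t * PV_t at t = 2.0000: 4.274625
  t * PV_t at t = 2.5000: 5.218048
  t * PV_t at t = 3.0000: 266.323422
Macaulay duration D = 282.487603 / 99.723670 = 2.832704
Modified duration = D / (1 + y/m) = 2.832704 / (1 + 0.024000) = 2.766312


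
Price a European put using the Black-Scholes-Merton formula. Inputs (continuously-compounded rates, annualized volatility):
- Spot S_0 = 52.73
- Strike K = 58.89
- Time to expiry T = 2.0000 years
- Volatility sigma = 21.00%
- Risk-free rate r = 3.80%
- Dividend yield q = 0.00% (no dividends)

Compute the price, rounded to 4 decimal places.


d1 = (ln(S/K) + (r - q + 0.5*sigma^2) * T) / (sigma * sqrt(T)) = 0.03236952
d2 = d1 - sigma * sqrt(T) = -0.26461533
exp(-rT) = 0.92681621; exp(-qT) = 1.00000000
P = K * exp(-rT) * N(-d2) - S_0 * exp(-qT) * N(-d1)
N(-d1) = 0.48708869; N(-d2) = 0.60434710
P = 58.8900 * 0.92681621 * 0.60434710 - 52.7300 * 1.00000000 * 0.48708869 = 7.3012

Answer: Price = 7.3012


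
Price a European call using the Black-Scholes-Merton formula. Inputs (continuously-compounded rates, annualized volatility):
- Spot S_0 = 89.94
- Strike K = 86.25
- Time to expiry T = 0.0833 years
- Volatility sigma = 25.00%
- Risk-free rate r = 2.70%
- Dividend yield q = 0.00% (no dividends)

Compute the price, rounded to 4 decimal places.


d1 = (ln(S/K) + (r - q + 0.5*sigma^2) * T) / (sigma * sqrt(T)) = 0.64784662
d2 = d1 - sigma * sqrt(T) = 0.57569227
exp(-rT) = 0.99775343; exp(-qT) = 1.00000000
C = S_0 * exp(-qT) * N(d1) - K * exp(-rT) * N(d2)
N(d1) = 0.74145792; N(d2) = 0.71758840
C = 89.9400 * 1.00000000 * 0.74145792 - 86.2500 * 0.99775343 * 0.71758840 = 4.9338

Answer: Price = 4.9338


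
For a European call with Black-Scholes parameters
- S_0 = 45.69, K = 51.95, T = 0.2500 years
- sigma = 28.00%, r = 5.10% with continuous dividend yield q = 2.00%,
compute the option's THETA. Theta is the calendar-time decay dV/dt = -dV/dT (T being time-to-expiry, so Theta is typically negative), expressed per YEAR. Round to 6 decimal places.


d1 = -0.7918018712; d2 = -0.9318018712
phi(d1) = 0.2915879408; exp(-qT) = 0.9950124792; exp(-rT) = 0.9873309369
Theta = -S*exp(-qT)*phi(d1)*sigma/(2*sqrt(T)) - r*K*exp(-rT)*N(d2) + q*S*exp(-qT)*N(d1)
N(d1) = 0.2142381055; N(d2) = 0.1757194637; sqrt(T) = 0.5000000000
Term 1 = -45.6900 * 0.9950124792 * 0.2915879408 * 0.2800 / (2 * 0.5000000000) = -3.7117376817
Term 2 = -0.0510 * 51.9500 * 0.9873309369 * 0.1757194637 = -0.4596617249
Term 3 = 0.0200 * 45.6900 * 0.9950124792 * 0.2142381055 = 0.1947943700
Theta = -3.7117376817 + (-0.4596617249) + (0.1947943700) = -3.976605

Answer: Theta = -3.976605


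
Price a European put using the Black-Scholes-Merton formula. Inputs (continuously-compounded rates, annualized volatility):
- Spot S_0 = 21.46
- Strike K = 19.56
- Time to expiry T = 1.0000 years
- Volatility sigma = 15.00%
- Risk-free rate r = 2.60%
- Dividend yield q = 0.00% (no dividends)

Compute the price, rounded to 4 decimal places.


d1 = (ln(S/K) + (r - q + 0.5*sigma^2) * T) / (sigma * sqrt(T)) = 0.86636048
d2 = d1 - sigma * sqrt(T) = 0.71636048
exp(-rT) = 0.97433509; exp(-qT) = 1.00000000
P = K * exp(-rT) * N(-d2) - S_0 * exp(-qT) * N(-d1)
N(-d1) = 0.19314625; N(-d2) = 0.23688439
P = 19.5600 * 0.97433509 * 0.23688439 - 21.4600 * 1.00000000 * 0.19314625 = 0.3696

Answer: Price = 0.3696


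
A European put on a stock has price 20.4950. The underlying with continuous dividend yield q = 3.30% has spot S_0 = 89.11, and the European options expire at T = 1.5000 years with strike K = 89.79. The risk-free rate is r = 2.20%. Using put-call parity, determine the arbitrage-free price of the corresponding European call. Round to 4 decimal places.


Put-call parity: C - P = S_0 * exp(-qT) - K * exp(-rT).
S_0 * exp(-qT) = 89.1100 * 0.95170516 = 84.80644664
K * exp(-rT) = 89.7900 * 0.96753856 = 86.87528727
C = P + S*exp(-qT) - K*exp(-rT)
C = 20.4950 + 84.80644664 - 86.87528727 = 18.4262

Answer: Call price = 18.4262


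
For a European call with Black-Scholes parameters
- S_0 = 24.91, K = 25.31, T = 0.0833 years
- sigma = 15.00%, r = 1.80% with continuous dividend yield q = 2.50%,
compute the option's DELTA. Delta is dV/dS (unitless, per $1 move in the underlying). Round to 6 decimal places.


Answer: Delta = 0.358754

Derivation:
d1 = -0.3597893640; d2 = -0.4030819731
phi(d1) = 0.3739389514; exp(-qT) = 0.9979196669; exp(-rT) = 0.9985017235
N(d1) = 0.3595023288
Delta = exp(-qT) * N(d1) = 0.9979196669 * 0.3595023288 = 0.358754


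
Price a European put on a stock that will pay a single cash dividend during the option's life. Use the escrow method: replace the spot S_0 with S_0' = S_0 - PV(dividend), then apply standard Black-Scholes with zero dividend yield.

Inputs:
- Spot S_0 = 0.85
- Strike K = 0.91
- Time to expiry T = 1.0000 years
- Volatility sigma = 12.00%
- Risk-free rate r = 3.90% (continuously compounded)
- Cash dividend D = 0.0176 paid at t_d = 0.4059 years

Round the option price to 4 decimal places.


Answer: Price = 0.0656

Derivation:
PV(D) = D * exp(-r * t_d) = 0.0176 * 0.98429454 = 0.01732358
S_0' = S_0 - PV(D) = 0.8500 - 0.01732358 = 0.83267642
d1 = (ln(S_0'/K) + (r + sigma^2/2)*T) / (sigma*sqrt(T)) = -0.35499574
d2 = d1 - sigma*sqrt(T) = -0.47499574
exp(-rT) = 0.96175071
N(-d1) = 0.63870361; N(-d2) = 0.68260500
P = K * exp(-rT) * N(-d2) - S_0' * N(-d1) = 0.9100 * 0.96175071 * 0.68260500 - 0.83267642 * 0.63870361 = 0.0656


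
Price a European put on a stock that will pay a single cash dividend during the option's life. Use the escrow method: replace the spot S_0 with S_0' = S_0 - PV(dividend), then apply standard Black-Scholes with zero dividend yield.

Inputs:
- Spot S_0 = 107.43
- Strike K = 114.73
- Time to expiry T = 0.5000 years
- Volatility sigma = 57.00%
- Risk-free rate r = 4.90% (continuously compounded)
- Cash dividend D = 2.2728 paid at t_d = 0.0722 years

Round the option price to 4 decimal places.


PV(D) = D * exp(-r * t_d) = 2.2728 * 0.99646845 = 2.26477349
S_0' = S_0 - PV(D) = 107.4300 - 2.26477349 = 105.16522651
d1 = (ln(S_0'/K) + (r + sigma^2/2)*T) / (sigma*sqrt(T)) = 0.04633697
d2 = d1 - sigma*sqrt(T) = -0.35671389
exp(-rT) = 0.97579769
N(-d1) = 0.48152084; N(-d2) = 0.63934700
P = K * exp(-rT) * N(-d2) - S_0' * N(-d1) = 114.7300 * 0.97579769 * 0.63934700 - 105.16522651 * 0.48152084 = 20.9377

Answer: Price = 20.9377


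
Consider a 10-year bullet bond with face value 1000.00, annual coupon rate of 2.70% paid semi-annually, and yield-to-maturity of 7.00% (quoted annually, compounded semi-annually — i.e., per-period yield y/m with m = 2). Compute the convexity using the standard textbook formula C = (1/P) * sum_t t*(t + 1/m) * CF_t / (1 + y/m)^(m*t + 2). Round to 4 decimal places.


Answer: Convexity = 79.2899

Derivation:
Coupon per period c = face * coupon_rate / m = 13.500000
Periods per year m = 2; per-period yield y/m = 0.035000
Number of cashflows N = 20
Cashflows (t years, CF_t, discount factor 1/(1+y/m)^(m*t), PV):
  t = 0.5000: CF_t = 13.500000, DF = 0.966184, PV = 13.043478
  t = 1.0000: CF_t = 13.500000, DF = 0.933511, PV = 12.602394
  t = 1.5000: CF_t = 13.500000, DF = 0.901943, PV = 12.176227
  t = 2.0000: CF_t = 13.500000, DF = 0.871442, PV = 11.764470
  t = 2.5000: CF_t = 13.500000, DF = 0.841973, PV = 11.366638
  t = 3.0000: CF_t = 13.500000, DF = 0.813501, PV = 10.982259
  t = 3.5000: CF_t = 13.500000, DF = 0.785991, PV = 10.610878
  t = 4.0000: CF_t = 13.500000, DF = 0.759412, PV = 10.252056
  t = 4.5000: CF_t = 13.500000, DF = 0.733731, PV = 9.905368
  t = 5.0000: CF_t = 13.500000, DF = 0.708919, PV = 9.570404
  t = 5.5000: CF_t = 13.500000, DF = 0.684946, PV = 9.246767
  t = 6.0000: CF_t = 13.500000, DF = 0.661783, PV = 8.934075
  t = 6.5000: CF_t = 13.500000, DF = 0.639404, PV = 8.631956
  t = 7.0000: CF_t = 13.500000, DF = 0.617782, PV = 8.340054
  t = 7.5000: CF_t = 13.500000, DF = 0.596891, PV = 8.058023
  t = 8.0000: CF_t = 13.500000, DF = 0.576706, PV = 7.785530
  t = 8.5000: CF_t = 13.500000, DF = 0.557204, PV = 7.522251
  t = 9.0000: CF_t = 13.500000, DF = 0.538361, PV = 7.267875
  t = 9.5000: CF_t = 13.500000, DF = 0.520156, PV = 7.022102
  t = 10.0000: CF_t = 1013.500000, DF = 0.502566, PV = 509.350524
Price P = sum_t PV_t = 694.433329
Convexity numerator sum_t t*(t + 1/m) * CF_t / (1+y/m)^(m*t + 2):
  t = 0.5000: term = 6.088113
  t = 1.0000: term = 17.646705
  t = 1.5000: term = 34.099913
  t = 2.0000: term = 54.911293
  t = 2.5000: term = 79.581585
  t = 3.0000: term = 107.646588
  t = 3.5000: term = 138.675154
  t = 4.0000: term = 172.267272
  t = 4.5000: term = 208.052261
  t = 5.0000: term = 245.687049
  t = 5.5000: term = 284.854550
  t = 6.0000: term = 325.262113
  t = 6.5000: term = 366.640062
  t = 7.0000: term = 408.740315
  t = 7.5000: term = 451.335061
  t = 8.0000: term = 494.215526
  t = 8.5000: term = 537.190789
  t = 9.0000: term = 580.086672
  t = 9.5000: term = 622.744683
  t = 10.0000: term = 49925.837248
Convexity = (1/P) * sum = 55061.562954 / 694.433329 = 79.289920


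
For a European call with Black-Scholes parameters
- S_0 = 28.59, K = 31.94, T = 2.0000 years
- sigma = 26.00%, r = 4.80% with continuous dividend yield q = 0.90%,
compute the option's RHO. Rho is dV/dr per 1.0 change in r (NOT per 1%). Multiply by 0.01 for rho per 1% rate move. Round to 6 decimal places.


Answer: Rho = 22.772279

Derivation:
d1 = 0.0946377126; d2 = -0.2730578136
phi(d1) = 0.3971597519; exp(-qT) = 0.9821610324; exp(-rT) = 0.9084640161
N(d2) = 0.3924043873
Rho = K*T*exp(-rT)*N(d2) = 31.9400 * 2.0000 * 0.9084640161 * 0.3924043873 = 22.772279


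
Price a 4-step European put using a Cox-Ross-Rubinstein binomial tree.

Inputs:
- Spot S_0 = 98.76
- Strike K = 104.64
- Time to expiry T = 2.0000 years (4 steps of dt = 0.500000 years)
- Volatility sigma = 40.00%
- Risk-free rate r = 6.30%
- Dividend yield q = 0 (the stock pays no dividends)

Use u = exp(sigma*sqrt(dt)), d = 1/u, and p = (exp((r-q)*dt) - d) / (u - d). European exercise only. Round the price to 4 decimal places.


Answer: Price = V(0,0) = 17.7506

Derivation:
dt = T/N = 0.500000
u = exp(sigma*sqrt(dt)) = 1.326896; d = 1/u = 0.753638
p = (exp((r-q)*dt) - d) / (u - d) = 0.485581
Discount per step: exp(-r*dt) = 0.968991
Stock lattice S(k, i) with i counting down-moves:
  k=0: S(0,0) = 98.7600
  k=1: S(1,0) = 131.0443; S(1,1) = 74.4293
  k=2: S(2,0) = 173.8822; S(2,1) = 98.7600; S(2,2) = 56.0928
  k=3: S(3,0) = 230.7237; S(3,1) = 131.0443; S(3,2) = 74.4293; S(3,3) = 42.2737
  k=4: S(4,0) = 306.1464; S(4,1) = 173.8822; S(4,2) = 98.7600; S(4,3) = 56.0928; S(4,4) = 31.8591
Terminal payoffs V(N, i) = max(K - S_T, 0):
  V(4,0) = 0.000000; V(4,1) = 0.000000; V(4,2) = 5.880000; V(4,3) = 48.547212; V(4,4) = 72.780940
Backward induction: V(k, i) = exp(-r*dt) * [p * V(k+1, i) + (1-p) * V(k+1, i+1)].
  V(3,0) = exp(-r*dt) * [p*0.000000 + (1-p)*0.000000] = 0.000000
  V(3,1) = exp(-r*dt) * [p*0.000000 + (1-p)*5.880000] = 2.930990
  V(3,2) = exp(-r*dt) * [p*5.880000 + (1-p)*48.547212] = 26.965894
  V(3,3) = exp(-r*dt) * [p*48.547212 + (1-p)*72.780940] = 59.121540
  V(2,0) = exp(-r*dt) * [p*0.000000 + (1-p)*2.930990] = 1.461004
  V(2,1) = exp(-r*dt) * [p*2.930990 + (1-p)*26.965894] = 14.820726
  V(2,2) = exp(-r*dt) * [p*26.965894 + (1-p)*59.121540] = 42.158258
  V(1,0) = exp(-r*dt) * [p*1.461004 + (1-p)*14.820726] = 8.075089
  V(1,1) = exp(-r*dt) * [p*14.820726 + (1-p)*42.158258] = 27.988025
  V(0,0) = exp(-r*dt) * [p*8.075089 + (1-p)*27.988025] = 17.750644


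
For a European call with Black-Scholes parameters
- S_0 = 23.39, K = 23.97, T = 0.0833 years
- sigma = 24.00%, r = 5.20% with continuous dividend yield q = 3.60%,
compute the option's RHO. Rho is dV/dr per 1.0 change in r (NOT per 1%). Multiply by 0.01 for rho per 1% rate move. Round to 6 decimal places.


Answer: Rho = 0.707872

Derivation:
d1 = -0.2997426740; d2 = -0.3690108485
phi(d1) = 0.3814172463; exp(-qT) = 0.9970056919; exp(-rT) = 0.9956777678
N(d2) = 0.3560598193
Rho = K*T*exp(-rT)*N(d2) = 23.9700 * 0.0833 * 0.9956777678 * 0.3560598193 = 0.707872


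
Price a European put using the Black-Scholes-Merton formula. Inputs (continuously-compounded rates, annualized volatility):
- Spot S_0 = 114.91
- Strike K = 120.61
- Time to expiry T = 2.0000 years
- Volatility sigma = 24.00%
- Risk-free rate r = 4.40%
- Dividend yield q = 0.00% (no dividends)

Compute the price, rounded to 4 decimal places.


d1 = (ln(S/K) + (r - q + 0.5*sigma^2) * T) / (sigma * sqrt(T)) = 0.28633999
d2 = d1 - sigma * sqrt(T) = -0.05307127
exp(-rT) = 0.91576088; exp(-qT) = 1.00000000
P = K * exp(-rT) * N(-d2) - S_0 * exp(-qT) * N(-d1)
N(-d1) = 0.38730887; N(-d2) = 0.52116244
P = 120.6100 * 0.91576088 * 0.52116244 - 114.9100 * 1.00000000 * 0.38730887 = 13.0567

Answer: Price = 13.0567
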